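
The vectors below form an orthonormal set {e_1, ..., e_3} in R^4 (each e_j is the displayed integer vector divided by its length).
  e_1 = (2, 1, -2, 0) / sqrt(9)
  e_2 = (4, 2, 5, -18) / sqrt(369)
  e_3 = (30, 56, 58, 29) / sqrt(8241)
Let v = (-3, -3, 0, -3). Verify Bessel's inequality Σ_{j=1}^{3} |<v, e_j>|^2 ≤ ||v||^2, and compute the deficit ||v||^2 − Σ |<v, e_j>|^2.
Σ |<v, e_j>|^2 = 1806/67; ||v||^2 = 27; deficit = 3/67

Write each e_j = u_j / sqrt(<u_j, u_j>) where u_j is the displayed integer vector. Then <v, e_j> = <v, u_j> / sqrt(<u_j, u_j>), so |<v, e_j>|^2 = <v, u_j>^2 / <u_j, u_j>.
Coefficients: <v, e_1> = -9/sqrt(9), <v, e_2> = 36/sqrt(369), <v, e_3> = -345/sqrt(8241).
Square and sum: Σ |<v, e_j>|^2 = 1806/67.
Compute ||v||^2 = v·v = 27.
Deficit = 27 − 1806/67 = 3/67 ≥ 0, confirming Bessel's inequality. (The deficit equals ||v − Σ <v,e_j> e_j||^2, the squared distance from v to span{e_j}.)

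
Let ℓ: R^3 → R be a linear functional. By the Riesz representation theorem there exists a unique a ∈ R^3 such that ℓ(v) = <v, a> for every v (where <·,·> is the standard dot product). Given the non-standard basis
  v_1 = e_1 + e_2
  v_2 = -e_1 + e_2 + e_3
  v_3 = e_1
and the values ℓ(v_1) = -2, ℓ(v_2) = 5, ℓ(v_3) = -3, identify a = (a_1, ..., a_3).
a = (-3, 1, 1)

Write a = (a_1, ..., a_3) in the standard basis. For each basis vector v_i, ℓ(v_i) = <v_i, a> is a linear equation in the a_j's. Collect the n equations into a matrix system V a = ℓ, where row i of V is v_i (expressed in the standard basis). Since V is invertible (lower-triangular with 1s on the diagonal, up to permutation), solve by back-substitution:
  V =
[[1, 1, 0],
 [-1, 1, 1],
 [1, 0, 0]]
  V a = (-2, 5, -3)
Solving gives a = (-3, 1, 1).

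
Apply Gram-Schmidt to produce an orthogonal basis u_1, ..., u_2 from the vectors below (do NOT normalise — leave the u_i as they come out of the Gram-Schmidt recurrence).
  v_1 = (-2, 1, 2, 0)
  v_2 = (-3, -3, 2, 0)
Orthogonal basis:
  u_1 = (-2, 1, 2, 0)
  u_2 = (-13/9, -34/9, 4/9, 0)

Apply the Gram-Schmidt recurrence
  u_1 = v_1
  u_i = v_i − Σ_{j<i} ((v_i · u_j) / (u_j · u_j)) · u_j.

Step by step this gives:
  u_1 = (-2, 1, 2, 0)
  u_2 = (-13/9, -34/9, 4/9, 0)

Orthogonality check:
  u_2 · u_1 = 0 (should be 0)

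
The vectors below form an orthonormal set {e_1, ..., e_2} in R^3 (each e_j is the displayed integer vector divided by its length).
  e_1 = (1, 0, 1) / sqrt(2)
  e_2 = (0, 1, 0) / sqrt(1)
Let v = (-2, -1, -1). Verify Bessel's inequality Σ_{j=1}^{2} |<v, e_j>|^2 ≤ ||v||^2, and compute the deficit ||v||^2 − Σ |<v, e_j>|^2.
Σ |<v, e_j>|^2 = 11/2; ||v||^2 = 6; deficit = 1/2

Write each e_j = u_j / sqrt(<u_j, u_j>) where u_j is the displayed integer vector. Then <v, e_j> = <v, u_j> / sqrt(<u_j, u_j>), so |<v, e_j>|^2 = <v, u_j>^2 / <u_j, u_j>.
Coefficients: <v, e_1> = -3/sqrt(2), <v, e_2> = -1/sqrt(1).
Square and sum: Σ |<v, e_j>|^2 = 11/2.
Compute ||v||^2 = v·v = 6.
Deficit = 6 − 11/2 = 1/2 ≥ 0, confirming Bessel's inequality. (The deficit equals ||v − Σ <v,e_j> e_j||^2, the squared distance from v to span{e_j}.)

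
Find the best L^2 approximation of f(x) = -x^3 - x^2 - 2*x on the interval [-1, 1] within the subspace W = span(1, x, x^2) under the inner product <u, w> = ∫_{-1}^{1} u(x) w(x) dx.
g(x) = -x^2 - 13*x/5

The best approximation g ∈ W is the orthogonal projection of f onto W. Writing g = a_0 + a_1 x + a_2 x^2, the coefficients solve the normal equations G · a = b where
  G_{ij} = <φ_i, φ_j> and b_i = <f, φ_i>, with φ_0 = 1, φ_1 = x, φ_2 = x^2.
G =
  [2, 0, 2/3]
  [0, 2/3, 0]
  [2/3, 0, 2/5],
b = (-2/3, -26/15, -2/5).
Solving gives a_0 = 0, a_1 = -13/5, a_2 = -1, so
  g(x) = -x^2 - 13*x/5.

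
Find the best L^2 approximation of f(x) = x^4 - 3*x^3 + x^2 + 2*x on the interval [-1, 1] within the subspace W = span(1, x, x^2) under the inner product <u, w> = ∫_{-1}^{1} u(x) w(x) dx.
g(x) = 13*x^2/7 + x/5 - 3/35

The best approximation g ∈ W is the orthogonal projection of f onto W. Writing g = a_0 + a_1 x + a_2 x^2, the coefficients solve the normal equations G · a = b where
  G_{ij} = <φ_i, φ_j> and b_i = <f, φ_i>, with φ_0 = 1, φ_1 = x, φ_2 = x^2.
G =
  [2, 0, 2/3]
  [0, 2/3, 0]
  [2/3, 0, 2/5],
b = (16/15, 2/15, 24/35).
Solving gives a_0 = -3/35, a_1 = 1/5, a_2 = 13/7, so
  g(x) = 13*x^2/7 + x/5 - 3/35.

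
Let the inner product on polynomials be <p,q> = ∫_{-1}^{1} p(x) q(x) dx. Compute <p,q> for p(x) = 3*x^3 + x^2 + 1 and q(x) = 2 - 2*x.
<p,q> = 44/15

Expand the product: p(x)·q(x) = -6*x^4 + 4*x^3 + 2*x^2 - 2*x + 2.
∫_{-1}^{1} of each monomial x^k gives [2/(k+1) if k even, 0 if k odd]. Integrating term-by-term (or equivalently evaluating the antiderivative F(x) = -6*x^5/5 + x^4 + 2*x^3/3 - x^2 + 2*x at the endpoints):
  F(1) − F(−1) = 22/15 − (-22/15) = 44/15.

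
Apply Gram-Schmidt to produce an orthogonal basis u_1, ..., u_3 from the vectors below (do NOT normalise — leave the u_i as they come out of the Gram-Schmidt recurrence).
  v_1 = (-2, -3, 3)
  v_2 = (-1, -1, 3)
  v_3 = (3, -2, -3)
Orthogonal basis:
  u_1 = (-2, -3, 3)
  u_2 = (3/11, 10/11, 12/11)
  u_3 = (63/23, -63/46, 21/46)

Apply the Gram-Schmidt recurrence
  u_1 = v_1
  u_i = v_i − Σ_{j<i} ((v_i · u_j) / (u_j · u_j)) · u_j.

Step by step this gives:
  u_1 = (-2, -3, 3)
  u_2 = (3/11, 10/11, 12/11)
  u_3 = (63/23, -63/46, 21/46)

Orthogonality check:
  u_2 · u_1 = 0 (should be 0)
  u_3 · u_1 = 0 (should be 0)
  u_3 · u_2 = 0 (should be 0)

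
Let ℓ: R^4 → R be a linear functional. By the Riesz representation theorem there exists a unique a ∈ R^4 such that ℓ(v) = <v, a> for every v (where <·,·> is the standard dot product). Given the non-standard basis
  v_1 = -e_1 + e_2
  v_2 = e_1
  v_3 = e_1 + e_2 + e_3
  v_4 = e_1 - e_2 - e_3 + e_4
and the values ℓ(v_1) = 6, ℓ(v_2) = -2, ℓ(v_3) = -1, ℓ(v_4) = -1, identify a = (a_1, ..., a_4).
a = (-2, 4, -3, 2)

Write a = (a_1, ..., a_4) in the standard basis. For each basis vector v_i, ℓ(v_i) = <v_i, a> is a linear equation in the a_j's. Collect the n equations into a matrix system V a = ℓ, where row i of V is v_i (expressed in the standard basis). Since V is invertible (lower-triangular with 1s on the diagonal, up to permutation), solve by back-substitution:
  V =
[[-1, 1, 0, 0],
 [1, 0, 0, 0],
 [1, 1, 1, 0],
 [1, -1, -1, 1]]
  V a = (6, -2, -1, -1)
Solving gives a = (-2, 4, -3, 2).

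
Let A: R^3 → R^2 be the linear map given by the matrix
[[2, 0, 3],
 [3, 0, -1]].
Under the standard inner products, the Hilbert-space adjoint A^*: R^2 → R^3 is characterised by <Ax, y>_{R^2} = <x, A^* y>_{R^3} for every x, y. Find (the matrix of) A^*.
A^* = A^T =
[[2, 3],
 [0, 0],
 [3, -1]]

For real matrices with standard dot products, the defining identity <Ax, y> = <x, A^* y> gives (Ax)^T y = x^T (A^*) y, i.e. x^T A^T y = x^T (A^*) y. Since this holds for all x, y, we must have A^* = A^T. Therefore
A^* =
[[2, 3],
 [0, 0],
 [3, -1]].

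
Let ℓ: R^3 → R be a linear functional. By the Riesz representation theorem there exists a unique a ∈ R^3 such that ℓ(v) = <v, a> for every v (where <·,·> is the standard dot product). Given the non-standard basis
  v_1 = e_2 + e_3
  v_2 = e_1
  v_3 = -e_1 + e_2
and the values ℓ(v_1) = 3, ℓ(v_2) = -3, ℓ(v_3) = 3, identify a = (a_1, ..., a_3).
a = (-3, 0, 3)

Write a = (a_1, ..., a_3) in the standard basis. For each basis vector v_i, ℓ(v_i) = <v_i, a> is a linear equation in the a_j's. Collect the n equations into a matrix system V a = ℓ, where row i of V is v_i (expressed in the standard basis). Since V is invertible (lower-triangular with 1s on the diagonal, up to permutation), solve by back-substitution:
  V =
[[0, 1, 1],
 [1, 0, 0],
 [-1, 1, 0]]
  V a = (3, -3, 3)
Solving gives a = (-3, 0, 3).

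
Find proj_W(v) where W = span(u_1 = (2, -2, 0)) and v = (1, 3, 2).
proj_W(v) = (-1, 1, 0)

Set up U = [u_1 | ... | u_1] ∈ R^(3×1). The projector onto W = col(U) is P = U (U^T U)^(-1) U^T.
Compute U^T U =
  [8],
and U^T v = (-4).
Solve U^T U · c = U^T v for the coefficients: c = (-1/2). The projection is proj_W(v) = U c.
Check: (v - proj_W(v)) · u_1 = 0  (should be 0).
Result: proj_W(v) = (-1, 1, 0).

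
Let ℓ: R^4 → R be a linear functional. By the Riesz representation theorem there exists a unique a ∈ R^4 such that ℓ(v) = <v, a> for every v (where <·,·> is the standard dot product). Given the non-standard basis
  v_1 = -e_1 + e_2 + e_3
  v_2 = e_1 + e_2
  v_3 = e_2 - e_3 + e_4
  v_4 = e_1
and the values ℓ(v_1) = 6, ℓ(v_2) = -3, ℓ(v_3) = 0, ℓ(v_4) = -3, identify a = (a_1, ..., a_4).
a = (-3, 0, 3, 3)

Write a = (a_1, ..., a_4) in the standard basis. For each basis vector v_i, ℓ(v_i) = <v_i, a> is a linear equation in the a_j's. Collect the n equations into a matrix system V a = ℓ, where row i of V is v_i (expressed in the standard basis). Since V is invertible (lower-triangular with 1s on the diagonal, up to permutation), solve by back-substitution:
  V =
[[-1, 1, 1, 0],
 [1, 1, 0, 0],
 [0, 1, -1, 1],
 [1, 0, 0, 0]]
  V a = (6, -3, 0, -3)
Solving gives a = (-3, 0, 3, 3).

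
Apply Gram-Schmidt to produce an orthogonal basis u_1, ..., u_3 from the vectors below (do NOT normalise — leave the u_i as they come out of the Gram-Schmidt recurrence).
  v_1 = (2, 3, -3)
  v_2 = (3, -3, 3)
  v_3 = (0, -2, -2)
Orthogonal basis:
  u_1 = (2, 3, -3)
  u_2 = (45/11, -15/11, 15/11)
  u_3 = (0, -2, -2)

Apply the Gram-Schmidt recurrence
  u_1 = v_1
  u_i = v_i − Σ_{j<i} ((v_i · u_j) / (u_j · u_j)) · u_j.

Step by step this gives:
  u_1 = (2, 3, -3)
  u_2 = (45/11, -15/11, 15/11)
  u_3 = (0, -2, -2)

Orthogonality check:
  u_2 · u_1 = 0 (should be 0)
  u_3 · u_1 = 0 (should be 0)
  u_3 · u_2 = 0 (should be 0)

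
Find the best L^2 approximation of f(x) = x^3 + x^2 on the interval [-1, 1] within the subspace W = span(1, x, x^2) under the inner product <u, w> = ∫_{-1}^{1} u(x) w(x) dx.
g(x) = x^2 + 3*x/5

The best approximation g ∈ W is the orthogonal projection of f onto W. Writing g = a_0 + a_1 x + a_2 x^2, the coefficients solve the normal equations G · a = b where
  G_{ij} = <φ_i, φ_j> and b_i = <f, φ_i>, with φ_0 = 1, φ_1 = x, φ_2 = x^2.
G =
  [2, 0, 2/3]
  [0, 2/3, 0]
  [2/3, 0, 2/5],
b = (2/3, 2/5, 2/5).
Solving gives a_0 = 0, a_1 = 3/5, a_2 = 1, so
  g(x) = x^2 + 3*x/5.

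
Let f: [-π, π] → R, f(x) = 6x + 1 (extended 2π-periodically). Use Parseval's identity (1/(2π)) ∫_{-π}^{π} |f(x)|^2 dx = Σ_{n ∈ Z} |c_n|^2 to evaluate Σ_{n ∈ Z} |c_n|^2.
Σ |c_n|^2 = 12π^2 + 1

Expand and integrate term by term over [-π, π]:
  ∫ (6x)^2 dx = 36·(2π^3/3); ∫ 2·6·(1)·x dx = 0 (odd integrand); ∫ 1^2 dx = 1·2π.
So (1/(2π)) ∫_{-π}^{π} (6x + 1)^2 dx = 36π^2/3 + 1 = 12π^2 + 1.
Parseval ⇒ Σ |c_n|^2 = 12π^2 + 1.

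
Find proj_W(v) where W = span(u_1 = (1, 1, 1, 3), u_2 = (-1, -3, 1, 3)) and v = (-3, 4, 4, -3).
proj_W(v) = (37/51, 109/51, -35/51, -35/17)

Set up U = [u_1 | ... | u_2] ∈ R^(4×2). The projector onto W = col(U) is P = U (U^T U)^(-1) U^T.
Compute U^T U =
  [12, 6]
  [6, 20],
and U^T v = (-4, -14).
Solve U^T U · c = U^T v for the coefficients: c = (1/51, -12/17). The projection is proj_W(v) = U c.
Check: (v - proj_W(v)) · u_1 = 0  (should be 0).
Check: (v - proj_W(v)) · u_2 = 0  (should be 0).
Result: proj_W(v) = (37/51, 109/51, -35/51, -35/17).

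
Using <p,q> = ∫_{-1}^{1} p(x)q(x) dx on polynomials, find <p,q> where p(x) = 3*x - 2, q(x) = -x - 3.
<p,q> = 10

Expand the product: p(x)·q(x) = -3*x^2 - 7*x + 6.
∫_{-1}^{1} of each monomial x^k gives [2/(k+1) if k even, 0 if k odd]. Integrating term-by-term (or equivalently evaluating the antiderivative F(x) = -x^3 - 7*x^2/2 + 6*x at the endpoints):
  F(1) − F(−1) = 3/2 − (-17/2) = 10.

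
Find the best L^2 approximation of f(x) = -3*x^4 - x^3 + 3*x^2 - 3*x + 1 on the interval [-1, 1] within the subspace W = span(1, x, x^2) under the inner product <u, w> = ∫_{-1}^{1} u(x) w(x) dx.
g(x) = 3*x^2/7 - 18*x/5 + 44/35

The best approximation g ∈ W is the orthogonal projection of f onto W. Writing g = a_0 + a_1 x + a_2 x^2, the coefficients solve the normal equations G · a = b where
  G_{ij} = <φ_i, φ_j> and b_i = <f, φ_i>, with φ_0 = 1, φ_1 = x, φ_2 = x^2.
G =
  [2, 0, 2/3]
  [0, 2/3, 0]
  [2/3, 0, 2/5],
b = (14/5, -12/5, 106/105).
Solving gives a_0 = 44/35, a_1 = -18/5, a_2 = 3/7, so
  g(x) = 3*x^2/7 - 18*x/5 + 44/35.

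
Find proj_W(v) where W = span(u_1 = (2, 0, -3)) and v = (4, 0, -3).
proj_W(v) = (34/13, 0, -51/13)

Set up U = [u_1 | ... | u_1] ∈ R^(3×1). The projector onto W = col(U) is P = U (U^T U)^(-1) U^T.
Compute U^T U =
  [13],
and U^T v = (17).
Solve U^T U · c = U^T v for the coefficients: c = (17/13). The projection is proj_W(v) = U c.
Check: (v - proj_W(v)) · u_1 = 0  (should be 0).
Result: proj_W(v) = (34/13, 0, -51/13).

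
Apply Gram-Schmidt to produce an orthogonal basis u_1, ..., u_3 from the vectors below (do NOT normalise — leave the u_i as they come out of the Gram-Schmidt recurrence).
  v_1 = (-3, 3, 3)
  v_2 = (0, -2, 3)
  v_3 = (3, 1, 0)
Orthogonal basis:
  u_1 = (-3, 3, 3)
  u_2 = (1/3, -7/3, 8/3)
  u_3 = (45/19, 27/19, 18/19)

Apply the Gram-Schmidt recurrence
  u_1 = v_1
  u_i = v_i − Σ_{j<i} ((v_i · u_j) / (u_j · u_j)) · u_j.

Step by step this gives:
  u_1 = (-3, 3, 3)
  u_2 = (1/3, -7/3, 8/3)
  u_3 = (45/19, 27/19, 18/19)

Orthogonality check:
  u_2 · u_1 = 0 (should be 0)
  u_3 · u_1 = 0 (should be 0)
  u_3 · u_2 = 0 (should be 0)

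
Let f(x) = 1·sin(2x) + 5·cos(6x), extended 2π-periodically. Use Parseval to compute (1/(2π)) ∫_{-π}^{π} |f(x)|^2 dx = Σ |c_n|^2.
Σ |c_n|^2 = 13

Expand |f|^2 and use orthogonality of {sin(nx), cos(mx)} on [-π, π]:
  ∫_{-π}^{π} sin(nx)^2 dx = π, ∫ cos(mx)^2 dx = π, and cross terms integrate to 0.
So ∫_{-π}^{π} f(x)^2 dx = 1^2 · π + 5^2 · π = (1 + 25)π.
Divide by 2π: (1 + 25)/2 = 13.
By Parseval, this equals Σ |c_n|^2.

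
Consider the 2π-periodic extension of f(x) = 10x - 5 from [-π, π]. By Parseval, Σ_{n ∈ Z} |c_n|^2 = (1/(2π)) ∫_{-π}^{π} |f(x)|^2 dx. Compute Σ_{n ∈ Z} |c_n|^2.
Σ |c_n|^2 = 100π^2/3 + 25

Expand and integrate term by term over [-π, π]:
  ∫ (10x)^2 dx = 100·(2π^3/3); ∫ 2·10·(-5)·x dx = 0 (odd integrand); ∫ (-5)^2 dx = 25·2π.
So (1/(2π)) ∫_{-π}^{π} (10x - 5)^2 dx = 100π^2/3 + 25 = 100π^2/3 + 25.
Parseval ⇒ Σ |c_n|^2 = 100π^2/3 + 25.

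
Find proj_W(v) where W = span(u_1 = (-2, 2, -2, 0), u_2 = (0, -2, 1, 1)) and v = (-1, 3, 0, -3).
proj_W(v) = (1/3, 3, -4/3, -5/3)

Set up U = [u_1 | ... | u_2] ∈ R^(4×2). The projector onto W = col(U) is P = U (U^T U)^(-1) U^T.
Compute U^T U =
  [12, -6]
  [-6, 6],
and U^T v = (8, -9).
Solve U^T U · c = U^T v for the coefficients: c = (-1/6, -5/3). The projection is proj_W(v) = U c.
Check: (v - proj_W(v)) · u_1 = 0  (should be 0).
Check: (v - proj_W(v)) · u_2 = 0  (should be 0).
Result: proj_W(v) = (1/3, 3, -4/3, -5/3).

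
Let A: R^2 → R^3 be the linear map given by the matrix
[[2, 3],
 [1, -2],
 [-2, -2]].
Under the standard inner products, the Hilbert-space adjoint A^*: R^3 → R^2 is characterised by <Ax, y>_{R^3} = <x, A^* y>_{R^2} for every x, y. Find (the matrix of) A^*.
A^* = A^T =
[[2, 1, -2],
 [3, -2, -2]]

For real matrices with standard dot products, the defining identity <Ax, y> = <x, A^* y> gives (Ax)^T y = x^T (A^*) y, i.e. x^T A^T y = x^T (A^*) y. Since this holds for all x, y, we must have A^* = A^T. Therefore
A^* =
[[2, 1, -2],
 [3, -2, -2]].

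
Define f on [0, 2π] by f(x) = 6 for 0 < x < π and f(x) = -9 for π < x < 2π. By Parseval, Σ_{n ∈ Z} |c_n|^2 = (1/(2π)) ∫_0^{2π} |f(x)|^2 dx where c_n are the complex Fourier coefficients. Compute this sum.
Σ |c_n|^2 = 117/2

Parseval equates the L^2 energy of f (normalised by 1/(2π)) with the ℓ^2 sum of its Fourier coefficients: (1/(2π)) ∫_0^{2π} |f|^2 = Σ |c_n|^2.
Compute the left side: (1/(2π)) [∫_0^π 6^2 dx + ∫_π^{2π} (-9)^2 dx] = (1/(2π)) · (36π + 81π) = (36 + 81)/2 = 117/2.
So Σ_{n ∈ Z} |c_n|^2 = 117/2.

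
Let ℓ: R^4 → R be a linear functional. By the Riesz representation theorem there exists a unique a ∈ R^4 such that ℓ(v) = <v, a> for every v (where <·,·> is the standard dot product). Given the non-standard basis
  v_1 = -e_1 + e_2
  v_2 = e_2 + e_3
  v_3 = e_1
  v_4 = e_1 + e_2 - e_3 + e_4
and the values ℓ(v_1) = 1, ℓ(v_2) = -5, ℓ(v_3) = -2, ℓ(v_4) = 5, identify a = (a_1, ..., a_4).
a = (-2, -1, -4, 4)

Write a = (a_1, ..., a_4) in the standard basis. For each basis vector v_i, ℓ(v_i) = <v_i, a> is a linear equation in the a_j's. Collect the n equations into a matrix system V a = ℓ, where row i of V is v_i (expressed in the standard basis). Since V is invertible (lower-triangular with 1s on the diagonal, up to permutation), solve by back-substitution:
  V =
[[-1, 1, 0, 0],
 [0, 1, 1, 0],
 [1, 0, 0, 0],
 [1, 1, -1, 1]]
  V a = (1, -5, -2, 5)
Solving gives a = (-2, -1, -4, 4).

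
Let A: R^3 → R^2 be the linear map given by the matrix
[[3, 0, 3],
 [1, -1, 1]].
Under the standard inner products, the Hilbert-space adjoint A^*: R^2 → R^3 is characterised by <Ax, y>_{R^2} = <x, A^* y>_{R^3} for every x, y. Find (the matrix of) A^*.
A^* = A^T =
[[3, 1],
 [0, -1],
 [3, 1]]

For real matrices with standard dot products, the defining identity <Ax, y> = <x, A^* y> gives (Ax)^T y = x^T (A^*) y, i.e. x^T A^T y = x^T (A^*) y. Since this holds for all x, y, we must have A^* = A^T. Therefore
A^* =
[[3, 1],
 [0, -1],
 [3, 1]].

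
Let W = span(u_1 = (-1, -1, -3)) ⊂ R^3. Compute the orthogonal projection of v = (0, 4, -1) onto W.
proj_W(v) = (1/11, 1/11, 3/11)

Set up U = [u_1 | ... | u_1] ∈ R^(3×1). The projector onto W = col(U) is P = U (U^T U)^(-1) U^T.
Compute U^T U =
  [11],
and U^T v = (-1).
Solve U^T U · c = U^T v for the coefficients: c = (-1/11). The projection is proj_W(v) = U c.
Check: (v - proj_W(v)) · u_1 = 0  (should be 0).
Result: proj_W(v) = (1/11, 1/11, 3/11).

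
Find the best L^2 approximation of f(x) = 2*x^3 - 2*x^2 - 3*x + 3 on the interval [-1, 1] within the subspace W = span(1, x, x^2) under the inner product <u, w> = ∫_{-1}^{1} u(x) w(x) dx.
g(x) = -2*x^2 - 9*x/5 + 3

The best approximation g ∈ W is the orthogonal projection of f onto W. Writing g = a_0 + a_1 x + a_2 x^2, the coefficients solve the normal equations G · a = b where
  G_{ij} = <φ_i, φ_j> and b_i = <f, φ_i>, with φ_0 = 1, φ_1 = x, φ_2 = x^2.
G =
  [2, 0, 2/3]
  [0, 2/3, 0]
  [2/3, 0, 2/5],
b = (14/3, -6/5, 6/5).
Solving gives a_0 = 3, a_1 = -9/5, a_2 = -2, so
  g(x) = -2*x^2 - 9*x/5 + 3.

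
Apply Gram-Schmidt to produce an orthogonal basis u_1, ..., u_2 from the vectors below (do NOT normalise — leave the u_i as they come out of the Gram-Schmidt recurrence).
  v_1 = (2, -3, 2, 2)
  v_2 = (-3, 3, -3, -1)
Orthogonal basis:
  u_1 = (2, -3, 2, 2)
  u_2 = (-17/21, -2/7, -17/21, 25/21)

Apply the Gram-Schmidt recurrence
  u_1 = v_1
  u_i = v_i − Σ_{j<i} ((v_i · u_j) / (u_j · u_j)) · u_j.

Step by step this gives:
  u_1 = (2, -3, 2, 2)
  u_2 = (-17/21, -2/7, -17/21, 25/21)

Orthogonality check:
  u_2 · u_1 = 0 (should be 0)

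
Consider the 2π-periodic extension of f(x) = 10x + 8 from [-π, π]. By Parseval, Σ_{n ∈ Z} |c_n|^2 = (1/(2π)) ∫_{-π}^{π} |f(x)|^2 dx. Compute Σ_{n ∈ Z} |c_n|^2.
Σ |c_n|^2 = 100π^2/3 + 64

Expand and integrate term by term over [-π, π]:
  ∫ (10x)^2 dx = 100·(2π^3/3); ∫ 2·10·(8)·x dx = 0 (odd integrand); ∫ 8^2 dx = 64·2π.
So (1/(2π)) ∫_{-π}^{π} (10x + 8)^2 dx = 100π^2/3 + 64 = 100π^2/3 + 64.
Parseval ⇒ Σ |c_n|^2 = 100π^2/3 + 64.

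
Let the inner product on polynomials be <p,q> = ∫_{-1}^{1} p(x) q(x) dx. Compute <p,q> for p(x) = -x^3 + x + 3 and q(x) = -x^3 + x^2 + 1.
<p,q> = 276/35

Expand the product: p(x)·q(x) = x^6 - x^5 - x^4 - 3*x^3 + 3*x^2 + x + 3.
∫_{-1}^{1} of each monomial x^k gives [2/(k+1) if k even, 0 if k odd]. Integrating term-by-term (or equivalently evaluating the antiderivative F(x) = x^7/7 - x^6/6 - x^5/5 - 3*x^4/4 + x^3 + x^2/2 + 3*x at the endpoints):
  F(1) − F(−1) = 1481/420 − (-1831/420) = 276/35.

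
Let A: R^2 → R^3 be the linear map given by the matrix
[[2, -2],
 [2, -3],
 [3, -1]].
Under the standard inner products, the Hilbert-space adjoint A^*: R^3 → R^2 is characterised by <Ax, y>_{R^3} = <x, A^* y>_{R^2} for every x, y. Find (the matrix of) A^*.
A^* = A^T =
[[2, 2, 3],
 [-2, -3, -1]]

For real matrices with standard dot products, the defining identity <Ax, y> = <x, A^* y> gives (Ax)^T y = x^T (A^*) y, i.e. x^T A^T y = x^T (A^*) y. Since this holds for all x, y, we must have A^* = A^T. Therefore
A^* =
[[2, 2, 3],
 [-2, -3, -1]].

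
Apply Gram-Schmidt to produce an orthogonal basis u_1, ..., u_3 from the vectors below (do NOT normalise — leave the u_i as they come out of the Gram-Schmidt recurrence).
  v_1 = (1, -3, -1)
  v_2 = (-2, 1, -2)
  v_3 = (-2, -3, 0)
Orthogonal basis:
  u_1 = (1, -3, -1)
  u_2 = (-19/11, 2/11, -25/11)
  u_3 = (-91/45, -52/45, 13/9)

Apply the Gram-Schmidt recurrence
  u_1 = v_1
  u_i = v_i − Σ_{j<i} ((v_i · u_j) / (u_j · u_j)) · u_j.

Step by step this gives:
  u_1 = (1, -3, -1)
  u_2 = (-19/11, 2/11, -25/11)
  u_3 = (-91/45, -52/45, 13/9)

Orthogonality check:
  u_2 · u_1 = 0 (should be 0)
  u_3 · u_1 = 0 (should be 0)
  u_3 · u_2 = 0 (should be 0)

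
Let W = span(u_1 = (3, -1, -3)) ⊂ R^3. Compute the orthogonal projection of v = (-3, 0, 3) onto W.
proj_W(v) = (-54/19, 18/19, 54/19)

Set up U = [u_1 | ... | u_1] ∈ R^(3×1). The projector onto W = col(U) is P = U (U^T U)^(-1) U^T.
Compute U^T U =
  [19],
and U^T v = (-18).
Solve U^T U · c = U^T v for the coefficients: c = (-18/19). The projection is proj_W(v) = U c.
Check: (v - proj_W(v)) · u_1 = 0  (should be 0).
Result: proj_W(v) = (-54/19, 18/19, 54/19).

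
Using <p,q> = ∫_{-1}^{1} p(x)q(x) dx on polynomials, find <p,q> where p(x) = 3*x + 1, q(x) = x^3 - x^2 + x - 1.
<p,q> = 8/15

Expand the product: p(x)·q(x) = 3*x^4 - 2*x^3 + 2*x^2 - 2*x - 1.
∫_{-1}^{1} of each monomial x^k gives [2/(k+1) if k even, 0 if k odd]. Integrating term-by-term (or equivalently evaluating the antiderivative F(x) = 3*x^5/5 - x^4/2 + 2*x^3/3 - x^2 - x at the endpoints):
  F(1) − F(−1) = -37/30 − (-53/30) = 8/15.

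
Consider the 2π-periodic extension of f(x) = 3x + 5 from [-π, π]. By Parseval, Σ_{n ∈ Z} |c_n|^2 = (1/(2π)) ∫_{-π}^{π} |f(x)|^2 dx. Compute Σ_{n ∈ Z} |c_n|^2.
Σ |c_n|^2 = 3π^2 + 25

Expand and integrate term by term over [-π, π]:
  ∫ (3x)^2 dx = 9·(2π^3/3); ∫ 2·3·(5)·x dx = 0 (odd integrand); ∫ 5^2 dx = 25·2π.
So (1/(2π)) ∫_{-π}^{π} (3x + 5)^2 dx = 9π^2/3 + 25 = 3π^2 + 25.
Parseval ⇒ Σ |c_n|^2 = 3π^2 + 25.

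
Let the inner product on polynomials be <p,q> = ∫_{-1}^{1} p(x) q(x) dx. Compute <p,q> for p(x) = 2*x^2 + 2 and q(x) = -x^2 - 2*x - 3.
<p,q> = -272/15

Expand the product: p(x)·q(x) = -2*x^4 - 4*x^3 - 8*x^2 - 4*x - 6.
∫_{-1}^{1} of each monomial x^k gives [2/(k+1) if k even, 0 if k odd]. Integrating term-by-term (or equivalently evaluating the antiderivative F(x) = -2*x^5/5 - x^4 - 8*x^3/3 - 2*x^2 - 6*x at the endpoints):
  F(1) − F(−1) = -181/15 − (91/15) = -272/15.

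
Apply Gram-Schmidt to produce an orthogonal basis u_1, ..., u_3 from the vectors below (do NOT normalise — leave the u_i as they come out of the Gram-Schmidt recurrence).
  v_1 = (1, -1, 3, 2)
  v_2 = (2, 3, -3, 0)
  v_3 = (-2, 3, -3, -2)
Orthogonal basis:
  u_1 = (1, -1, 3, 2)
  u_2 = (8/3, 7/3, -1, 4/3)
  u_3 = (-132/115, 172/115, 84/115, 26/115)

Apply the Gram-Schmidt recurrence
  u_1 = v_1
  u_i = v_i − Σ_{j<i} ((v_i · u_j) / (u_j · u_j)) · u_j.

Step by step this gives:
  u_1 = (1, -1, 3, 2)
  u_2 = (8/3, 7/3, -1, 4/3)
  u_3 = (-132/115, 172/115, 84/115, 26/115)

Orthogonality check:
  u_2 · u_1 = 0 (should be 0)
  u_3 · u_1 = 0 (should be 0)
  u_3 · u_2 = 0 (should be 0)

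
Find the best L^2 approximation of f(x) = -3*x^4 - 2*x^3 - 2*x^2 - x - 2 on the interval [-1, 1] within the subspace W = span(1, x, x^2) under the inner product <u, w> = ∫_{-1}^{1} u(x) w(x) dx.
g(x) = -32*x^2/7 - 11*x/5 - 61/35

The best approximation g ∈ W is the orthogonal projection of f onto W. Writing g = a_0 + a_1 x + a_2 x^2, the coefficients solve the normal equations G · a = b where
  G_{ij} = <φ_i, φ_j> and b_i = <f, φ_i>, with φ_0 = 1, φ_1 = x, φ_2 = x^2.
G =
  [2, 0, 2/3]
  [0, 2/3, 0]
  [2/3, 0, 2/5],
b = (-98/15, -22/15, -314/105).
Solving gives a_0 = -61/35, a_1 = -11/5, a_2 = -32/7, so
  g(x) = -32*x^2/7 - 11*x/5 - 61/35.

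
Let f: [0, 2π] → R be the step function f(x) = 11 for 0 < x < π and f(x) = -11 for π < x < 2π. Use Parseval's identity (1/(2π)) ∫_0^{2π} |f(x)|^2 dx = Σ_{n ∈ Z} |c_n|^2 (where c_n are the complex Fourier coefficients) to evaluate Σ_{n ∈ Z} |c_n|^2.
Σ |c_n|^2 = 121

Parseval equates the L^2 energy of f (normalised by 1/(2π)) with the ℓ^2 sum of its Fourier coefficients: (1/(2π)) ∫_0^{2π} |f|^2 = Σ |c_n|^2.
Compute the left side: (1/(2π)) [∫_0^π 11^2 dx + ∫_π^{2π} (-11)^2 dx] = (1/(2π)) · (121π + 121π) = (121 + 121)/2 = 121.
So Σ_{n ∈ Z} |c_n|^2 = 121.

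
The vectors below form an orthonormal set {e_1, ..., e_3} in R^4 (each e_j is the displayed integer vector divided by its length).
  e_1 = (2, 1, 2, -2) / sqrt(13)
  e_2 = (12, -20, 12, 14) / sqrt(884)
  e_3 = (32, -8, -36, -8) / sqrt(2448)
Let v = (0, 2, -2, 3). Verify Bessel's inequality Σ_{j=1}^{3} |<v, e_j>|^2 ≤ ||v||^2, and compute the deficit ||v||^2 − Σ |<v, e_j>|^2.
Σ |<v, e_j>|^2 = 53/9; ||v||^2 = 17; deficit = 100/9

Write each e_j = u_j / sqrt(<u_j, u_j>) where u_j is the displayed integer vector. Then <v, e_j> = <v, u_j> / sqrt(<u_j, u_j>), so |<v, e_j>|^2 = <v, u_j>^2 / <u_j, u_j>.
Coefficients: <v, e_1> = -8/sqrt(13), <v, e_2> = -22/sqrt(884), <v, e_3> = 32/sqrt(2448).
Square and sum: Σ |<v, e_j>|^2 = 53/9.
Compute ||v||^2 = v·v = 17.
Deficit = 17 − 53/9 = 100/9 ≥ 0, confirming Bessel's inequality. (The deficit equals ||v − Σ <v,e_j> e_j||^2, the squared distance from v to span{e_j}.)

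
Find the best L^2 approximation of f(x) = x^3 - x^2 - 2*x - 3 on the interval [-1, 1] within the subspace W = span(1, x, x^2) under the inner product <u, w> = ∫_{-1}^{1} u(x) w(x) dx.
g(x) = -x^2 - 7*x/5 - 3

The best approximation g ∈ W is the orthogonal projection of f onto W. Writing g = a_0 + a_1 x + a_2 x^2, the coefficients solve the normal equations G · a = b where
  G_{ij} = <φ_i, φ_j> and b_i = <f, φ_i>, with φ_0 = 1, φ_1 = x, φ_2 = x^2.
G =
  [2, 0, 2/3]
  [0, 2/3, 0]
  [2/3, 0, 2/5],
b = (-20/3, -14/15, -12/5).
Solving gives a_0 = -3, a_1 = -7/5, a_2 = -1, so
  g(x) = -x^2 - 7*x/5 - 3.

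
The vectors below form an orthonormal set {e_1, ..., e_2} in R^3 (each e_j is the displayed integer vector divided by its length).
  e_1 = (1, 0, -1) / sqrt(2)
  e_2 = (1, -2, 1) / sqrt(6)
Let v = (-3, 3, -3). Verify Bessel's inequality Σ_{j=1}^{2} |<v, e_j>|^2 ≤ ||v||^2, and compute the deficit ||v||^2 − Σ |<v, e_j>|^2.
Σ |<v, e_j>|^2 = 24; ||v||^2 = 27; deficit = 3

Write each e_j = u_j / sqrt(<u_j, u_j>) where u_j is the displayed integer vector. Then <v, e_j> = <v, u_j> / sqrt(<u_j, u_j>), so |<v, e_j>|^2 = <v, u_j>^2 / <u_j, u_j>.
Coefficients: <v, e_1> = 0/sqrt(2), <v, e_2> = -12/sqrt(6).
Square and sum: Σ |<v, e_j>|^2 = 24.
Compute ||v||^2 = v·v = 27.
Deficit = 27 − 24 = 3 ≥ 0, confirming Bessel's inequality. (The deficit equals ||v − Σ <v,e_j> e_j||^2, the squared distance from v to span{e_j}.)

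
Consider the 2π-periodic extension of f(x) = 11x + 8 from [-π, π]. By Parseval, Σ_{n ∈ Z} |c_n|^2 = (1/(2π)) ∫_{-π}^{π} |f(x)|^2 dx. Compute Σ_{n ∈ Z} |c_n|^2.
Σ |c_n|^2 = 121π^2/3 + 64

Expand and integrate term by term over [-π, π]:
  ∫ (11x)^2 dx = 121·(2π^3/3); ∫ 2·11·(8)·x dx = 0 (odd integrand); ∫ 8^2 dx = 64·2π.
So (1/(2π)) ∫_{-π}^{π} (11x + 8)^2 dx = 121π^2/3 + 64 = 121π^2/3 + 64.
Parseval ⇒ Σ |c_n|^2 = 121π^2/3 + 64.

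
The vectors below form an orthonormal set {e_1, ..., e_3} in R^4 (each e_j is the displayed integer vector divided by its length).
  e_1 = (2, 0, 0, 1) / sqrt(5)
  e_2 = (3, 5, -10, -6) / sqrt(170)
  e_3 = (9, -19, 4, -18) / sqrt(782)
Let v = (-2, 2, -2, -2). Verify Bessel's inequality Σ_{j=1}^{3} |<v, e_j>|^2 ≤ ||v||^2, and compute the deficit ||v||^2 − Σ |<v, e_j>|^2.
Σ |<v, e_j>|^2 = 364/23; ||v||^2 = 16; deficit = 4/23

Write each e_j = u_j / sqrt(<u_j, u_j>) where u_j is the displayed integer vector. Then <v, e_j> = <v, u_j> / sqrt(<u_j, u_j>), so |<v, e_j>|^2 = <v, u_j>^2 / <u_j, u_j>.
Coefficients: <v, e_1> = -6/sqrt(5), <v, e_2> = 36/sqrt(170), <v, e_3> = -28/sqrt(782).
Square and sum: Σ |<v, e_j>|^2 = 364/23.
Compute ||v||^2 = v·v = 16.
Deficit = 16 − 364/23 = 4/23 ≥ 0, confirming Bessel's inequality. (The deficit equals ||v − Σ <v,e_j> e_j||^2, the squared distance from v to span{e_j}.)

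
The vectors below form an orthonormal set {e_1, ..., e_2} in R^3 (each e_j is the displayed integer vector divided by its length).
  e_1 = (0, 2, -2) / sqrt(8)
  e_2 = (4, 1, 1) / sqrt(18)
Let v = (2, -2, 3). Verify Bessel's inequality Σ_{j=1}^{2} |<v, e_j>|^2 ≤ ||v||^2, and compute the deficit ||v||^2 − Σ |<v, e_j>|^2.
Σ |<v, e_j>|^2 = 17; ||v||^2 = 17; deficit = 0

Write each e_j = u_j / sqrt(<u_j, u_j>) where u_j is the displayed integer vector. Then <v, e_j> = <v, u_j> / sqrt(<u_j, u_j>), so |<v, e_j>|^2 = <v, u_j>^2 / <u_j, u_j>.
Coefficients: <v, e_1> = -10/sqrt(8), <v, e_2> = 9/sqrt(18).
Square and sum: Σ |<v, e_j>|^2 = 17.
Compute ||v||^2 = v·v = 17.
Deficit = 17 − 17 = 0 ≥ 0, confirming Bessel's inequality. (The deficit equals ||v − Σ <v,e_j> e_j||^2, the squared distance from v to span{e_j}.)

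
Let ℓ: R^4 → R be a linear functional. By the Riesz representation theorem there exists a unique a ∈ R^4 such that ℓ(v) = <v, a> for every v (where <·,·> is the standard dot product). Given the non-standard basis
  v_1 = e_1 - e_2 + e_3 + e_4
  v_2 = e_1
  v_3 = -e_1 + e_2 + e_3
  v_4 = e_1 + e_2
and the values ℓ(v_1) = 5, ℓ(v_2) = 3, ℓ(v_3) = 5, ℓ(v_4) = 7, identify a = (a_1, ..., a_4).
a = (3, 4, 4, 2)

Write a = (a_1, ..., a_4) in the standard basis. For each basis vector v_i, ℓ(v_i) = <v_i, a> is a linear equation in the a_j's. Collect the n equations into a matrix system V a = ℓ, where row i of V is v_i (expressed in the standard basis). Since V is invertible (lower-triangular with 1s on the diagonal, up to permutation), solve by back-substitution:
  V =
[[1, -1, 1, 1],
 [1, 0, 0, 0],
 [-1, 1, 1, 0],
 [1, 1, 0, 0]]
  V a = (5, 3, 5, 7)
Solving gives a = (3, 4, 4, 2).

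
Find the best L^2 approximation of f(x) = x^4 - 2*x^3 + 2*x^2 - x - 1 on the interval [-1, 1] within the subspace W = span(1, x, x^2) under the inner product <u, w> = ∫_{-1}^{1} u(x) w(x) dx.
g(x) = 20*x^2/7 - 11*x/5 - 38/35

The best approximation g ∈ W is the orthogonal projection of f onto W. Writing g = a_0 + a_1 x + a_2 x^2, the coefficients solve the normal equations G · a = b where
  G_{ij} = <φ_i, φ_j> and b_i = <f, φ_i>, with φ_0 = 1, φ_1 = x, φ_2 = x^2.
G =
  [2, 0, 2/3]
  [0, 2/3, 0]
  [2/3, 0, 2/5],
b = (-4/15, -22/15, 44/105).
Solving gives a_0 = -38/35, a_1 = -11/5, a_2 = 20/7, so
  g(x) = 20*x^2/7 - 11*x/5 - 38/35.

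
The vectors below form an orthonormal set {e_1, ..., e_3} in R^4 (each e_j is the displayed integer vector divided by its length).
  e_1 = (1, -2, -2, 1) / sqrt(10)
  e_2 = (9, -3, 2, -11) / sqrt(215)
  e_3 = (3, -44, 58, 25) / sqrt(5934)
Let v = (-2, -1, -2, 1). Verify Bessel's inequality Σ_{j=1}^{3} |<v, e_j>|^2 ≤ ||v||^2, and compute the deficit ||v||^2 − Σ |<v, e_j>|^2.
Σ |<v, e_j>|^2 = 494/69; ||v||^2 = 10; deficit = 196/69

Write each e_j = u_j / sqrt(<u_j, u_j>) where u_j is the displayed integer vector. Then <v, e_j> = <v, u_j> / sqrt(<u_j, u_j>), so |<v, e_j>|^2 = <v, u_j>^2 / <u_j, u_j>.
Coefficients: <v, e_1> = 5/sqrt(10), <v, e_2> = -30/sqrt(215), <v, e_3> = -53/sqrt(5934).
Square and sum: Σ |<v, e_j>|^2 = 494/69.
Compute ||v||^2 = v·v = 10.
Deficit = 10 − 494/69 = 196/69 ≥ 0, confirming Bessel's inequality. (The deficit equals ||v − Σ <v,e_j> e_j||^2, the squared distance from v to span{e_j}.)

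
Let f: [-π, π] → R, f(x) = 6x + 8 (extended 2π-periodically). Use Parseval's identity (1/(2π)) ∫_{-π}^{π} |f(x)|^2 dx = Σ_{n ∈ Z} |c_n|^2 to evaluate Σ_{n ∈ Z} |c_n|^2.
Σ |c_n|^2 = 12π^2 + 64

Expand and integrate term by term over [-π, π]:
  ∫ (6x)^2 dx = 36·(2π^3/3); ∫ 2·6·(8)·x dx = 0 (odd integrand); ∫ 8^2 dx = 64·2π.
So (1/(2π)) ∫_{-π}^{π} (6x + 8)^2 dx = 36π^2/3 + 64 = 12π^2 + 64.
Parseval ⇒ Σ |c_n|^2 = 12π^2 + 64.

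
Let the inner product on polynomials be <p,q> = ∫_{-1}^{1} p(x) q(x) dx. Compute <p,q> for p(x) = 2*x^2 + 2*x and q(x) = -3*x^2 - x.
<p,q> = -56/15

Expand the product: p(x)·q(x) = -6*x^4 - 8*x^3 - 2*x^2.
∫_{-1}^{1} of each monomial x^k gives [2/(k+1) if k even, 0 if k odd]. Integrating term-by-term (or equivalently evaluating the antiderivative F(x) = -6*x^5/5 - 2*x^4 - 2*x^3/3 at the endpoints):
  F(1) − F(−1) = -58/15 − (-2/15) = -56/15.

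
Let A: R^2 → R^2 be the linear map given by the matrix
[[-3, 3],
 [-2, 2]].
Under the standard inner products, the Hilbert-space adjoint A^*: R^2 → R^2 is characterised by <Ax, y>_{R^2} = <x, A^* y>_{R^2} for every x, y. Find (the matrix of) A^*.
A^* = A^T =
[[-3, -2],
 [3, 2]]

For real matrices with standard dot products, the defining identity <Ax, y> = <x, A^* y> gives (Ax)^T y = x^T (A^*) y, i.e. x^T A^T y = x^T (A^*) y. Since this holds for all x, y, we must have A^* = A^T. Therefore
A^* =
[[-3, -2],
 [3, 2]].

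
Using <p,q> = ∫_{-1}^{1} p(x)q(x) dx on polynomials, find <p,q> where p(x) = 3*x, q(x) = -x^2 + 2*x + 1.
<p,q> = 4

Expand the product: p(x)·q(x) = -3*x^3 + 6*x^2 + 3*x.
∫_{-1}^{1} of each monomial x^k gives [2/(k+1) if k even, 0 if k odd]. Integrating term-by-term (or equivalently evaluating the antiderivative F(x) = -3*x^4/4 + 2*x^3 + 3*x^2/2 at the endpoints):
  F(1) − F(−1) = 11/4 − (-5/4) = 4.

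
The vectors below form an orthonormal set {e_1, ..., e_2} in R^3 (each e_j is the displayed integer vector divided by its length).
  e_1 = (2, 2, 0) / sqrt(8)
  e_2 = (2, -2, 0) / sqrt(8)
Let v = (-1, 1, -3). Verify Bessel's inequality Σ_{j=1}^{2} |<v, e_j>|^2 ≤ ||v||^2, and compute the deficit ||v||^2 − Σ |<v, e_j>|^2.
Σ |<v, e_j>|^2 = 2; ||v||^2 = 11; deficit = 9

Write each e_j = u_j / sqrt(<u_j, u_j>) where u_j is the displayed integer vector. Then <v, e_j> = <v, u_j> / sqrt(<u_j, u_j>), so |<v, e_j>|^2 = <v, u_j>^2 / <u_j, u_j>.
Coefficients: <v, e_1> = 0/sqrt(8), <v, e_2> = -4/sqrt(8).
Square and sum: Σ |<v, e_j>|^2 = 2.
Compute ||v||^2 = v·v = 11.
Deficit = 11 − 2 = 9 ≥ 0, confirming Bessel's inequality. (The deficit equals ||v − Σ <v,e_j> e_j||^2, the squared distance from v to span{e_j}.)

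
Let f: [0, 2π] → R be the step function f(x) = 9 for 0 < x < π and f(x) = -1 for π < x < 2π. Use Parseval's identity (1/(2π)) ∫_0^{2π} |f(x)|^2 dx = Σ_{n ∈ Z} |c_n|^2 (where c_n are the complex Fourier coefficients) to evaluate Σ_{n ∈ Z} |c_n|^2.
Σ |c_n|^2 = 41

Parseval equates the L^2 energy of f (normalised by 1/(2π)) with the ℓ^2 sum of its Fourier coefficients: (1/(2π)) ∫_0^{2π} |f|^2 = Σ |c_n|^2.
Compute the left side: (1/(2π)) [∫_0^π 9^2 dx + ∫_π^{2π} (-1)^2 dx] = (1/(2π)) · (81π + 1π) = (81 + 1)/2 = 41.
So Σ_{n ∈ Z} |c_n|^2 = 41.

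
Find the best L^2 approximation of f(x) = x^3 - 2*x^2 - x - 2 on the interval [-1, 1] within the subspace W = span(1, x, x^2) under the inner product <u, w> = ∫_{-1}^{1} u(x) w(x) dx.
g(x) = -2*x^2 - 2*x/5 - 2

The best approximation g ∈ W is the orthogonal projection of f onto W. Writing g = a_0 + a_1 x + a_2 x^2, the coefficients solve the normal equations G · a = b where
  G_{ij} = <φ_i, φ_j> and b_i = <f, φ_i>, with φ_0 = 1, φ_1 = x, φ_2 = x^2.
G =
  [2, 0, 2/3]
  [0, 2/3, 0]
  [2/3, 0, 2/5],
b = (-16/3, -4/15, -32/15).
Solving gives a_0 = -2, a_1 = -2/5, a_2 = -2, so
  g(x) = -2*x^2 - 2*x/5 - 2.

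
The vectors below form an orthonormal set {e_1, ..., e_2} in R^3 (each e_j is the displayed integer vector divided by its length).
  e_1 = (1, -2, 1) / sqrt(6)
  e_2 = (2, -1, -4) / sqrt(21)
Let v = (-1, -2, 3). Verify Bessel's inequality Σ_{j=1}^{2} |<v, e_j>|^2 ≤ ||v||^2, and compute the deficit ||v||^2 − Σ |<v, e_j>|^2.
Σ |<v, e_j>|^2 = 90/7; ||v||^2 = 14; deficit = 8/7

Write each e_j = u_j / sqrt(<u_j, u_j>) where u_j is the displayed integer vector. Then <v, e_j> = <v, u_j> / sqrt(<u_j, u_j>), so |<v, e_j>|^2 = <v, u_j>^2 / <u_j, u_j>.
Coefficients: <v, e_1> = 6/sqrt(6), <v, e_2> = -12/sqrt(21).
Square and sum: Σ |<v, e_j>|^2 = 90/7.
Compute ||v||^2 = v·v = 14.
Deficit = 14 − 90/7 = 8/7 ≥ 0, confirming Bessel's inequality. (The deficit equals ||v − Σ <v,e_j> e_j||^2, the squared distance from v to span{e_j}.)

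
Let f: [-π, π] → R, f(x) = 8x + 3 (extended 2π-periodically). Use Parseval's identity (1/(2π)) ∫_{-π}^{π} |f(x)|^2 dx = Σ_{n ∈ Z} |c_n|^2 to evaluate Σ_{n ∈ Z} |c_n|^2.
Σ |c_n|^2 = 64π^2/3 + 9

Expand and integrate term by term over [-π, π]:
  ∫ (8x)^2 dx = 64·(2π^3/3); ∫ 2·8·(3)·x dx = 0 (odd integrand); ∫ 3^2 dx = 9·2π.
So (1/(2π)) ∫_{-π}^{π} (8x + 3)^2 dx = 64π^2/3 + 9 = 64π^2/3 + 9.
Parseval ⇒ Σ |c_n|^2 = 64π^2/3 + 9.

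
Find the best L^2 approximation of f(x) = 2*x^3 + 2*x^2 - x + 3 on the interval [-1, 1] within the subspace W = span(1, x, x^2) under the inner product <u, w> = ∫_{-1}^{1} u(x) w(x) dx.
g(x) = 2*x^2 + x/5 + 3

The best approximation g ∈ W is the orthogonal projection of f onto W. Writing g = a_0 + a_1 x + a_2 x^2, the coefficients solve the normal equations G · a = b where
  G_{ij} = <φ_i, φ_j> and b_i = <f, φ_i>, with φ_0 = 1, φ_1 = x, φ_2 = x^2.
G =
  [2, 0, 2/3]
  [0, 2/3, 0]
  [2/3, 0, 2/5],
b = (22/3, 2/15, 14/5).
Solving gives a_0 = 3, a_1 = 1/5, a_2 = 2, so
  g(x) = 2*x^2 + x/5 + 3.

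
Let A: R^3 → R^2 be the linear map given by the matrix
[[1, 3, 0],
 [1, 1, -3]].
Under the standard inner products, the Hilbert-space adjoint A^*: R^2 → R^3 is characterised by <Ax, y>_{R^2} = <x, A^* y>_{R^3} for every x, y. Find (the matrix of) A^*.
A^* = A^T =
[[1, 1],
 [3, 1],
 [0, -3]]

For real matrices with standard dot products, the defining identity <Ax, y> = <x, A^* y> gives (Ax)^T y = x^T (A^*) y, i.e. x^T A^T y = x^T (A^*) y. Since this holds for all x, y, we must have A^* = A^T. Therefore
A^* =
[[1, 1],
 [3, 1],
 [0, -3]].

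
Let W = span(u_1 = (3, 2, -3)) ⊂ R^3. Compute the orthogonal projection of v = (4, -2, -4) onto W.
proj_W(v) = (30/11, 20/11, -30/11)

Set up U = [u_1 | ... | u_1] ∈ R^(3×1). The projector onto W = col(U) is P = U (U^T U)^(-1) U^T.
Compute U^T U =
  [22],
and U^T v = (20).
Solve U^T U · c = U^T v for the coefficients: c = (10/11). The projection is proj_W(v) = U c.
Check: (v - proj_W(v)) · u_1 = 0  (should be 0).
Result: proj_W(v) = (30/11, 20/11, -30/11).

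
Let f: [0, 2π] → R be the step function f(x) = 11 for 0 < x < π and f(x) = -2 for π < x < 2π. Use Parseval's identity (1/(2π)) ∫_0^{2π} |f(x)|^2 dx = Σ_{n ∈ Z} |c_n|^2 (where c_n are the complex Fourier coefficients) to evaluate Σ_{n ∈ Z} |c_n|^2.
Σ |c_n|^2 = 125/2

Parseval equates the L^2 energy of f (normalised by 1/(2π)) with the ℓ^2 sum of its Fourier coefficients: (1/(2π)) ∫_0^{2π} |f|^2 = Σ |c_n|^2.
Compute the left side: (1/(2π)) [∫_0^π 11^2 dx + ∫_π^{2π} (-2)^2 dx] = (1/(2π)) · (121π + 4π) = (121 + 4)/2 = 125/2.
So Σ_{n ∈ Z} |c_n|^2 = 125/2.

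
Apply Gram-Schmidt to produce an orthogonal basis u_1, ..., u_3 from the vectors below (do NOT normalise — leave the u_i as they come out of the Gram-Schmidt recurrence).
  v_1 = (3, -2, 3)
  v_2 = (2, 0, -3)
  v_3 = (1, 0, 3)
Orthogonal basis:
  u_1 = (3, -2, 3)
  u_2 = (53/22, -3/11, -57/22)
  u_3 = (108/277, 270/277, 72/277)

Apply the Gram-Schmidt recurrence
  u_1 = v_1
  u_i = v_i − Σ_{j<i} ((v_i · u_j) / (u_j · u_j)) · u_j.

Step by step this gives:
  u_1 = (3, -2, 3)
  u_2 = (53/22, -3/11, -57/22)
  u_3 = (108/277, 270/277, 72/277)

Orthogonality check:
  u_2 · u_1 = 0 (should be 0)
  u_3 · u_1 = 0 (should be 0)
  u_3 · u_2 = 0 (should be 0)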